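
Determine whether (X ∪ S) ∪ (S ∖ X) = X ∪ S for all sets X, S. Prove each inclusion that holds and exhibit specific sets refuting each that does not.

Both inclusions hold.

(⊆) Let x ∈ (X ∪ S) ∪ (S ∖ X). Then either x ∈ X and x ∉ S; or x ∈ S and x ∉ X; or x ∈ X ∩ S. In each case x ∈ X ∪ S, so (X ∪ S) ∪ (S ∖ X) ⊆ X ∪ S.

(⊇) Let x ∈ X ∪ S. Then either x ∈ X and x ∉ S; or x ∈ S and x ∉ X; or x ∈ X ∩ S. In each case x ∈ (X ∪ S) ∪ (S ∖ X), so X ∪ S ⊆ (X ∪ S) ∪ (S ∖ X).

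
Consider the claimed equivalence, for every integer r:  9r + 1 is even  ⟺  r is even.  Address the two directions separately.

(→) This fails: r = 1 gives 9r + 1 = 10, which is even, but 1 is odd, not even.

(←) This also fails: r = 6 is even, but 9r + 1 = 55 is odd, not even.

(⇒) fails and (⇐) fails.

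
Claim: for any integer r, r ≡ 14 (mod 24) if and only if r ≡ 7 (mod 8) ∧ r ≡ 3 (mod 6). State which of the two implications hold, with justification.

(⇒) fails and (⇐) fails.

(⇒) This fails: r = 14 gives 14 ≡ 14 (mod 24) but 14 ≡ 6 (mod 8), so the conjunction on the right does not hold.

(⇐) This fails: r = 15 satisfies both congruences on the right (15 ≡ 7 mod 8 and 15 ≡ 3 mod 6) yet 15 ≡ 15 (mod 24), not 14.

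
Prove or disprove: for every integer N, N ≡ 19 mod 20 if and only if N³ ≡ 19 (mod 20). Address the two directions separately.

(⟹) Suppose N ≡ 19 mod 20. Write N = 20j + 19. Then (20j + 19)³ = 8000j³ + 22800j² + 21660j + 6859 = 20(400j³ + 1140j² + 1083j + 342) + 19, so N³ ≡ 19 (mod 20).

(⟸) Conversely, suppose N³ ≡ 19 (mod 20). The only residue r in {0, …, 19} with r³ ≡ 19 (mod 20) is r = 19, so N ≡ 19 (mod 20).

Both directions hold; the statement is true.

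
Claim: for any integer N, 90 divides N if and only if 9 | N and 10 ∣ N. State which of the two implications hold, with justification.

Both directions hold.

Forward direction. If 90 ∣ N, write N = 90q. Since 90 = 10·9, N = 9·(10q), so 9 ∣ N; and since 90 = 9·10, N = 10·(9q), so 10 ∣ N.

Converse. Suppose 9 ∣ N and 10 ∣ N. Any common multiple of 9 and 10 is a multiple of their lcm; here gcd(9, 10) = 1, so lcm(9, 10) = 9·10 = 90, so 90 ∣ N.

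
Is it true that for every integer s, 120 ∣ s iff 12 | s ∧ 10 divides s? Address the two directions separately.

(⟹) If 120 ∣ s, write s = 120q. Since 120 = 10·12, s = 12·(10q), so 12 ∣ s; and since 120 = 12·10, s = 10·(12q), so 10 ∣ s.

(⟸) This fails: take s = 60. Both 12 ∣ 60 and 10 ∣ 60, yet 60 is not a multiple of 120 (since 60 = 0·120 + 60), so 120 ∤ 60.

Not equivalent: only (⇒) holds.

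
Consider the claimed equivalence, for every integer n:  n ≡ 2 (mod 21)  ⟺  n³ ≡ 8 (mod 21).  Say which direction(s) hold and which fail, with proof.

[⇐] This fails: take n = 8. Then 8³ = 512 ≡ 8 (mod 21), yet 8 ≡ 8 (mod 21), not 2.

[⇒] Suppose n ≡ 2 (mod 21). Write n = 21j + 2. Then (21j + 2)³ = 9261j³ + 2646j² + 252j + 8 = 21(441j³ + 126j² + 12j) + 8, so n³ ≡ 8 (mod 21).

Only the forward direction holds.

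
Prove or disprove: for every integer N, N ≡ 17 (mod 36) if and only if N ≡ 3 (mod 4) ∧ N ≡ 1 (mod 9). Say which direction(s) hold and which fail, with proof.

Forward direction. This fails: N = 17 gives 17 ≡ 17 (mod 36) but 17 ≡ 1 (mod 4), so the conjunction on the right does not hold.

Converse. This fails: N = 19 satisfies both congruences on the right (19 ≡ 3 mod 4 and 19 ≡ 1 mod 9) yet 19 ≡ 19 (mod 36), not 17.

Neither direction holds.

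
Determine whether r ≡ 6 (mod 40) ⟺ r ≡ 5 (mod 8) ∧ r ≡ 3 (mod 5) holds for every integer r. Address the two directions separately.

[⇒] This fails: r = 6 gives 6 ≡ 6 (mod 40) but 6 ≡ 6 (mod 8), so the conjunction on the right does not hold.

[⇐] This fails: r = 13 satisfies both congruences on the right (13 ≡ 5 mod 8 and 13 ≡ 3 mod 5) yet 13 ≡ 13 (mod 40), not 6.

Neither direction holds.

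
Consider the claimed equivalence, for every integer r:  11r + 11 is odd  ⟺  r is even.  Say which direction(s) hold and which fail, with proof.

(⇒) Suppose 11r + 11 is odd. Since 11 is odd, 11r and r have the same parity, so 11r + 11 ≡ r + 11 (mod 2). As 11 is odd, 11r + 11 is odd exactly when r is even. Thus r is even.

(⇐) Conversely, suppose r is even; write r = 2j. Then 11r + 11 = 11·(2j) + 11 = 2·11j + 11, which is odd.

The biconditional holds.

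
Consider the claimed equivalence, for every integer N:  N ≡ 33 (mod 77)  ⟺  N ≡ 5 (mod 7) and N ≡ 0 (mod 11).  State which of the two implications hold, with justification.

(⟹) Suppose N ≡ 33 (mod 77); write N = 77j + 33. Since 7 ∣ 77, reducing mod 7 gives N ≡ 33 ≡ 5 (mod 7); since 11 ∣ 77, reducing mod 11 gives N ≡ 33 ≡ 0 (mod 11).

(⟸) Conversely, if N ≡ 5 (mod 7) and N ≡ 0 (mod 11), then by the Chinese remainder theorem N ≡ 33 (mod 77). This is exactly N ≡ 33 (mod 77).

Both implications hold.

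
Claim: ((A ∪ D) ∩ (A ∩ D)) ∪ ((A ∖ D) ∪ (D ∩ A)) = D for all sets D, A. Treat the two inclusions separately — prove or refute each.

(⊆) This inclusion fails. Take D = ∅, A = {1}; then 1 ∈ ((A ∪ D) ∩ (A ∩ D)) ∪ ((A ∖ D) ∪ (D ∩ A)) but 1 ∉ D.

(⊇) This inclusion fails. Take D = {1}, A = ∅; then 1 ∈ D but 1 ∉ ((A ∪ D) ∩ (A ∩ D)) ∪ ((A ∖ D) ∪ (D ∩ A)).

Both inclusions fail.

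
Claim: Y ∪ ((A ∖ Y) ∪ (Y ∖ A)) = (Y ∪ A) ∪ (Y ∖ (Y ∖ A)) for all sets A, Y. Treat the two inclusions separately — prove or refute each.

Both inclusions hold.

(⟸) Let x ∈ (Y ∪ A) ∪ (Y ∖ (Y ∖ A)). Then either x ∈ A and x ∉ Y; or x ∈ Y and x ∉ A; or x ∈ A ∩ Y. In each case x ∈ Y ∪ ((A ∖ Y) ∪ (Y ∖ A)), so (Y ∪ A) ∪ (Y ∖ (Y ∖ A)) ⊆ Y ∪ ((A ∖ Y) ∪ (Y ∖ A)).

(⟹) Let x ∈ Y ∪ ((A ∖ Y) ∪ (Y ∖ A)). Then either x ∈ A and x ∉ Y; or x ∈ Y and x ∉ A; or x ∈ A ∩ Y. In each case x ∈ (Y ∪ A) ∪ (Y ∖ (Y ∖ A)), so Y ∪ ((A ∖ Y) ∪ (Y ∖ A)) ⊆ (Y ∪ A) ∪ (Y ∖ (Y ∖ A)).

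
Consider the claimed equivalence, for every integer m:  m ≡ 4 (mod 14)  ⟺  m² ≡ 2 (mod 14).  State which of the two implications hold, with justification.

[⇒] Suppose m ≡ 4 (mod 14). Write m = 14j + 4. Then (14j + 4)² = 196j² + 112j + 16 = 14(14j² + 8j + 1) + 2, so m² ≡ 2 (mod 14).

[⇐] This fails: take m = 10. Then 10² = 100 ≡ 2 (mod 14), yet 10 ≡ 10 (mod 14), not 4.

The forward direction holds; the converse fails.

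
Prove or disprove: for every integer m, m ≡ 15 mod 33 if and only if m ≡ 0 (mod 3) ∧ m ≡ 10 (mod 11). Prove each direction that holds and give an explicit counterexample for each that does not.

Both directions fail.

(→) This fails: m = 15 gives 15 ≡ 15 (mod 33) but 15 ≡ 4 (mod 11), so the conjunction on the right does not hold.

(←) This fails: m = 21 satisfies both congruences on the right (21 ≡ 0 mod 3 and 21 ≡ 10 mod 11) yet 21 ≡ 21 (mod 33), not 15.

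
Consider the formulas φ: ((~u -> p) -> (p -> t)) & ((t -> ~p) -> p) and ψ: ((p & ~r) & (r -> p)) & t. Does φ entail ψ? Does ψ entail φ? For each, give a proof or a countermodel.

(⇒) fails; (⇐) holds.

Converse. Assume the antecedent. If t is true, the antecedent forces (t = T, p = T, r = F, u = F) or (t = T, p = T, r = F, u = T), and the consequent holds there. If t is false, the antecedent cannot hold. Either way the consequent holds.

Forward direction. This fails. Under t = T, p = T, r = T, u = T, the left side is true but the right side is false.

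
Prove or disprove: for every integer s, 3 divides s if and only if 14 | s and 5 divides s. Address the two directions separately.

Neither implication holds.

(⇒) This fails: take s = 3. Certainly 3 ∣ 3, but 14 ∤ 3.

(⇐) This fails: take s = 70. Both 14 ∣ 70 and 5 ∣ 70, yet 70 is not a multiple of 3 (since 70 = 23·3 + 1), so 3 ∤ 70.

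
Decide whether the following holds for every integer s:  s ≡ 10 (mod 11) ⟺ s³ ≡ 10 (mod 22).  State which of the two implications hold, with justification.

(⇒) fails; (⇐) holds.

(⇒) This fails: take s = 21. Then 21 ≡ 10 (mod 11), but 21³ = 9261 ≡ 21 (mod 22), not 10.

(⇐) Conversely, the residues r modulo 22 with r³ ≡ 10 (mod 22) are exactly {10}, and each is ≡ 10 (mod 11).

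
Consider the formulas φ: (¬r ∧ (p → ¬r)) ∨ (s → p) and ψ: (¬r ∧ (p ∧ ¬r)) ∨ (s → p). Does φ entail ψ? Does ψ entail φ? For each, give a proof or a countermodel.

The forward direction fails; the converse holds.

(⇐) Assume the antecedent. If p is true, (¬r ∧ (p → ¬r)) ∨ (s → p) reduces to true regardless of the other variables. If p is false, the antecedent forces (p = F, s = F, r = F) or (p = F, s = F, r = T), and (¬r ∧ (p → ¬r)) ∨ (s → p) holds there. Either way (¬r ∧ (p → ¬r)) ∨ (s → p) holds.

(⇒) This fails. Under p = F, s = T, r = F, the left side is true but the right side is false.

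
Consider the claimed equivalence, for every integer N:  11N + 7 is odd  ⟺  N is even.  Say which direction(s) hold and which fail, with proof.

(→) Suppose 11N + 7 is odd. Since 11 is odd, 11N and N have the same parity, so 11N + 7 ≡ N + 7 (mod 2). As 7 is odd, 11N + 7 is odd exactly when N is even. Thus N is even.

(←) Conversely, suppose N is even; write N = 2j. Then 11N + 7 = 11·(2j) + 7 = 2·11j + 7, which is odd.

The biconditional holds.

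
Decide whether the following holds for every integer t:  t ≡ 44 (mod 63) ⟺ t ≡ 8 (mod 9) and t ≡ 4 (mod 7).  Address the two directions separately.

Both directions fail.

(⇒) This fails: t = 44 gives 44 ≡ 44 (mod 63) but 44 ≡ 2 (mod 7), so the conjunction on the right does not hold.

(⇐) This fails: t = 53 satisfies both congruences on the right (53 ≡ 8 mod 9 and 53 ≡ 4 mod 7) yet 53 ≡ 53 (mod 63), not 44.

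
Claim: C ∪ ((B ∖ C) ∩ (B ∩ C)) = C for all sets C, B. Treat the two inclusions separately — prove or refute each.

Both inclusions hold.

(⊆) Let x ∈ C ∪ ((B ∖ C) ∩ (B ∩ C)). Then either x ∈ C and x ∉ B; or x ∈ C ∩ B. In each case x ∈ C, so C ∪ ((B ∖ C) ∩ (B ∩ C)) ⊆ C.

(⊇) Let x ∈ C. Then either x ∈ C and x ∉ B; or x ∈ C ∩ B. In each case x ∈ C ∪ ((B ∖ C) ∩ (B ∩ C)), so C ⊆ C ∪ ((B ∖ C) ∩ (B ∩ C)).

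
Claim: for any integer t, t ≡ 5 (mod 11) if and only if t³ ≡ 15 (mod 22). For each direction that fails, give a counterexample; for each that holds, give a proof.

Forward direction. This fails: take t = 16. Then 16 ≡ 5 (mod 11), but 16³ = 4096 ≡ 4 (mod 22), not 15.

Converse. The residues r modulo 22 with r³ ≡ 15 (mod 22) are exactly {5}, and each is ≡ 5 (mod 11).

Only the converse holds.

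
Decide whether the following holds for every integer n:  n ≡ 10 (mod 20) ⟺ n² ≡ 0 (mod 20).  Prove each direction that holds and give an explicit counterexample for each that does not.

(←) This fails: take n = 0. Then 0² = 0 ≡ 0 (mod 20), yet 0 ≡ 0 (mod 20), not 10.

(→) Suppose n ≡ 10 (mod 20). Write n = 20j + 10. Then (20j + 10)² = 400j² + 400j + 100 = 20(20j² + 20j + 5) + 0, so n² ≡ 0 (mod 20).

Only the forward direction holds.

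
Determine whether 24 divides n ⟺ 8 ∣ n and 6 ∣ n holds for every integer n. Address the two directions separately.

[⇒] If 24 ∣ n, write n = 24q. Since 24 = 3·8, n = 8·(3q), so 8 ∣ n; and since 24 = 4·6, n = 6·(4q), so 6 ∣ n.

[⇐] Suppose 8 ∣ n and 6 ∣ n. Any common multiple of 8 and 6 is a multiple of their lcm; here lcm(8, 6) = 8·6/gcd(8, 6) = 48/2 = 24, so 24 ∣ n.

The biconditional holds.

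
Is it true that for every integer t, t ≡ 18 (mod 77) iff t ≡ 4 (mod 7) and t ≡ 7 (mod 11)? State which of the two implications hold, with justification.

(→) Suppose t ≡ 18 (mod 77); write t = 77j + 18. Since 7 ∣ 77, reducing mod 7 gives t ≡ 18 ≡ 4 (mod 7); since 11 ∣ 77, reducing mod 11 gives t ≡ 18 ≡ 7 (mod 11).

(←) Conversely, if t ≡ 4 (mod 7) and t ≡ 7 (mod 11), then by the Chinese remainder theorem t ≡ 18 (mod 77). This is exactly t ≡ 18 (mod 77).

Both implications hold.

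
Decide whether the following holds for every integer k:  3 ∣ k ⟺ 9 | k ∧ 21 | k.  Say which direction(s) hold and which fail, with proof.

(⇐) Suppose 9 ∣ k and 21 ∣ k. Any common multiple of 9 and 21 is a multiple of their lcm; here lcm(9, 21) = 9·21/gcd(9, 21) = 189/3 = 63, so 63 ∣ k. Since 3 ∣ 63, it follows that 3 ∣ k.

(⇒) This fails: take k = 3. Certainly 3 ∣ 3, but 9 ∤ 3.

The forward direction fails; the converse holds.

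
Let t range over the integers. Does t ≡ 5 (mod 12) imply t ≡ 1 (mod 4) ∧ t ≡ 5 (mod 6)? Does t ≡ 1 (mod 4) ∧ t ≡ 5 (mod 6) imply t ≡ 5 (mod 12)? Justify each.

Both directions hold; the statement is true.

(⇒) Suppose t ≡ 5 (mod 12); write t = 12j + 5. Since 4 ∣ 12, reducing mod 4 gives t ≡ 5 ≡ 1 (mod 4); since 6 ∣ 12, reducing mod 6 gives t ≡ 5 (mod 6).

(⇐) Conversely, if t ≡ 1 (mod 4) and t ≡ 5 (mod 6), then by the Chinese remainder theorem t ≡ 5 (mod 12). This is exactly t ≡ 5 (mod 12).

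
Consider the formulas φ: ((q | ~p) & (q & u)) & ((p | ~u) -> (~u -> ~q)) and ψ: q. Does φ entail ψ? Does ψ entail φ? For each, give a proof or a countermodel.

[⇒] Assume the antecedent. If u is true, the antecedent forces (u = T, q = T, p = F) or (u = T, q = T, p = T), and q holds there. If u is false, the antecedent cannot hold. Either way q holds.

[⇐] This fails. Under u = F, q = T, p = F, the left side is false but the right side is true.

The forward direction holds; the converse fails.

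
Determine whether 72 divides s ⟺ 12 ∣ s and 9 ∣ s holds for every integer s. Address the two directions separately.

Only the forward direction holds.

(→) If 72 ∣ s, write s = 72q. Since 72 = 6·12, s = 12·(6q), so 12 ∣ s; and since 72 = 8·9, s = 9·(8q), so 9 ∣ s.

(←) This fails: take s = 36. Both 12 ∣ 36 and 9 ∣ 36, yet 36 is not a multiple of 72 (since 36 = 0·72 + 36), so 72 ∤ 36.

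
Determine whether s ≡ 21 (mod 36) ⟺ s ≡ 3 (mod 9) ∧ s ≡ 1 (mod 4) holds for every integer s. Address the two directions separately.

(⟹) Suppose s ≡ 21 (mod 36); write s = 36j + 21. Since 9 ∣ 36, reducing mod 9 gives s ≡ 21 ≡ 3 (mod 9); since 4 ∣ 36, reducing mod 4 gives s ≡ 21 ≡ 1 (mod 4).

(⟸) Conversely, if s ≡ 3 (mod 9) and s ≡ 1 (mod 4), then by the Chinese remainder theorem s ≡ 21 (mod 36). This is exactly s ≡ 21 (mod 36).

Both directions hold.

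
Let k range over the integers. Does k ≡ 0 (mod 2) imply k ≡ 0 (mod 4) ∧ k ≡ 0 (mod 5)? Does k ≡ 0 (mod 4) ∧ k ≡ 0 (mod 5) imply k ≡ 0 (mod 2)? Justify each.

[⇒] This fails: k = 2 gives 2 ≡ 0 (mod 2) but 2 ≡ 2 (mod 4), so the conjunction on the right does not hold.

[⇐] Conversely, if k ≡ 0 (mod 4) and k ≡ 0 (mod 5), then by the Chinese remainder theorem k ≡ 0 (mod 20). Since 0 ≡ 0 (mod 2) and 2 ∣ 20, we get k ≡ 0 (mod 2).

Only the converse holds.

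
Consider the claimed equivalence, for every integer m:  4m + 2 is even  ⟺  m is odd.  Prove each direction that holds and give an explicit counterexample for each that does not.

Forward direction. This fails: take m = 4. Then 4m + 2 = 18, which is even, yet m = 4 is even, not odd.

Converse. Suppose m is odd. Since 4 is even, 4m is even for every m, so 4m + 2 has the same parity as 2, which is even. Hence 4m + 2 is even.

Not equivalent: only (⇐) holds.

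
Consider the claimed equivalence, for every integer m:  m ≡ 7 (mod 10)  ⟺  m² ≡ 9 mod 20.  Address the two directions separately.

(⇒) holds; (⇐) fails.

[⇒] Suppose m ≡ 7 (mod 10). Working modulo 20, m ∈ {7, 17}; for each such r, r² ≡ 9 (mod 20).

[⇐] This fails: take m = 3. Then 3² = 9 ≡ 9 (mod 20), yet 3 ≡ 3 (mod 10), not 7.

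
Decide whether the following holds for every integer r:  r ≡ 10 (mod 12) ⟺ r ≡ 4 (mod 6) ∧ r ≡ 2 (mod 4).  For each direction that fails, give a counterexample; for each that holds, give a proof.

Both directions hold.

[⇒] Suppose r ≡ 10 (mod 12); write r = 12j + 10. Since 6 ∣ 12, reducing mod 6 gives r ≡ 10 ≡ 4 (mod 6); since 4 ∣ 12, reducing mod 4 gives r ≡ 10 ≡ 2 (mod 4).

[⇐] Conversely, if r ≡ 4 (mod 6) and r ≡ 2 (mod 4), then by the Chinese remainder theorem r ≡ 10 (mod 12). This is exactly r ≡ 10 (mod 12).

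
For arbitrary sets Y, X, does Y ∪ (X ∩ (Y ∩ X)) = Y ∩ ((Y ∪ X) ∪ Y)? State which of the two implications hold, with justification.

Both inclusions hold.

(⊆) Let x ∈ Y ∪ (X ∩ (Y ∩ X)). Then either x ∈ Y and x ∉ X; or x ∈ Y ∩ X. In each case x ∈ Y ∩ ((Y ∪ X) ∪ Y), so Y ∪ (X ∩ (Y ∩ X)) ⊆ Y ∩ ((Y ∪ X) ∪ Y).

(⊇) Let x ∈ Y ∩ ((Y ∪ X) ∪ Y). Then either x ∈ Y and x ∉ X; or x ∈ Y ∩ X. In each case x ∈ Y ∪ (X ∩ (Y ∩ X)), so Y ∩ ((Y ∪ X) ∪ Y) ⊆ Y ∪ (X ∩ (Y ∩ X)).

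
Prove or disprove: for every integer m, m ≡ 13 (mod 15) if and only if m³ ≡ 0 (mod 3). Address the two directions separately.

(⟹) This fails: take m = 13. Then 13 ≡ 13 (mod 15), but 13³ = 2197 ≡ 1 (mod 3), not 0.

(⟸) This fails: take m = 0. Then 0³ = 0 ≡ 0 (mod 3), yet 0 ≡ 0 (mod 15), not 13.

Neither direction holds.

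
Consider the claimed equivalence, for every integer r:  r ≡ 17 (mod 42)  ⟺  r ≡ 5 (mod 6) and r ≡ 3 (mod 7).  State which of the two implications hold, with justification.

The biconditional holds.

[⇒] Suppose r ≡ 17 (mod 42); write r = 42j + 17. Since 6 ∣ 42, reducing mod 6 gives r ≡ 17 ≡ 5 (mod 6); since 7 ∣ 42, reducing mod 7 gives r ≡ 17 ≡ 3 (mod 7).

[⇐] Conversely, if r ≡ 5 (mod 6) and r ≡ 3 (mod 7), then by the Chinese remainder theorem r ≡ 17 (mod 42). This is exactly r ≡ 17 (mod 42).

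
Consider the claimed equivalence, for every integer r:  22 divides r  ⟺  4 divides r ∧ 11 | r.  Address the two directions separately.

Only the reverse direction holds.

(⇐) Suppose 4 ∣ r and 11 ∣ r. Any common multiple of 4 and 11 is a multiple of their lcm; here gcd(4, 11) = 1, so lcm(4, 11) = 4·11 = 44, so 44 ∣ r. Since 22 ∣ 44, it follows that 22 ∣ r.

(⇒) This fails: take r = 22. Certainly 22 ∣ 22, but 4 ∤ 22.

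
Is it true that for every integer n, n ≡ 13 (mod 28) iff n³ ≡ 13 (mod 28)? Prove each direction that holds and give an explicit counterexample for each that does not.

[⇒] Suppose n ≡ 13 (mod 28). Write n = 28j + 13. Then (28j + 13)³ = 21952j³ + 30576j² + 14196j + 2197 = 28(784j³ + 1092j² + 507j + 78) + 13, so n³ ≡ 13 (mod 28).

[⇐] This fails: take n = 5. Then 5³ = 125 ≡ 13 (mod 28), yet 5 ≡ 5 (mod 28), not 13.

The forward direction holds; the converse fails.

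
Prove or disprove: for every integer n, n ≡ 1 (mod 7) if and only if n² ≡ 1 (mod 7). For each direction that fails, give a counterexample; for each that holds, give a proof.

[⇒] Suppose n ≡ 1 (mod 7). Write n = 7j + 1. Then (7j + 1)² = 49j² + 14j + 1 = 7(7j² + 2j) + 1, so n² ≡ 1 (mod 7).

[⇐] This fails: take n = 6. Then 6² = 36 ≡ 1 (mod 7), yet 6 ≡ 6 (mod 7), not 1.

Only the forward implication holds.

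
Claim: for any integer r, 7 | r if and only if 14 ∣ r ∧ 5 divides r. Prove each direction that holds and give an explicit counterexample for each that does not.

[⇒] This fails: take r = 7. Certainly 7 ∣ 7, but 14 ∤ 7.

[⇐] Suppose 14 ∣ r and 5 ∣ r. Any common multiple of 14 and 5 is a multiple of their lcm; here gcd(14, 5) = 1, so lcm(14, 5) = 14·5 = 70, so 70 ∣ r. Since 7 ∣ 70, it follows that 7 ∣ r.

Only the reverse direction holds.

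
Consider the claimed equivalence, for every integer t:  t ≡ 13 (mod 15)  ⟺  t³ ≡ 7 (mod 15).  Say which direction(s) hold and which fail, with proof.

[⇒] Suppose t ≡ 13 (mod 15). Write t = 15j + 13. Then (15j + 13)³ = 3375j³ + 8775j² + 7605j + 2197 = 15(225j³ + 585j² + 507j + 146) + 7, so t³ ≡ 7 (mod 15).

[⇐] Conversely, suppose t³ ≡ 7 (mod 15). The only residue r in {0, …, 14} with r³ ≡ 7 (mod 15) is r = 13, so t ≡ 13 (mod 15).

Both implications hold.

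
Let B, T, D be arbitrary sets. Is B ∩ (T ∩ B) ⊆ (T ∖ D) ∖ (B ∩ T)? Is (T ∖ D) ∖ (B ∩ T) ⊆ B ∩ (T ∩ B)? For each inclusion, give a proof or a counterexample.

(⊆) fails and (⊇) fails.

(⟹) This inclusion fails. Take B = {1}, T = {1}, D = ∅; then 1 ∈ B ∩ (T ∩ B) but 1 ∉ (T ∖ D) ∖ (B ∩ T).

(⟸) This inclusion fails. Take B = ∅, T = {1}, D = ∅; then 1 ∈ (T ∖ D) ∖ (B ∩ T) but 1 ∉ B ∩ (T ∩ B).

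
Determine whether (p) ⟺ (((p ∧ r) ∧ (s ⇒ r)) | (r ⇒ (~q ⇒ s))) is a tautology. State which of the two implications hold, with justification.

Converse. This fails. Under r = F, q = F, p = F, s = F, the left side is false but the right side is true.

Forward direction. Assume the antecedent. If p is true, the consequent reduces to true regardless of the other variables. If p is false, the antecedent cannot hold. Either way the consequent holds.

The forward direction holds; the converse fails.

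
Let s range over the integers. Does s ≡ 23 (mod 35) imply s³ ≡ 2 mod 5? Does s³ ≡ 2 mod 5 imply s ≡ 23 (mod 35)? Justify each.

Forward direction. Suppose s ≡ 23 (mod 35). Then s³ ≡ 23³ = 12167 (mod 35), and since 5 ∣ 35, also s³ ≡ 2 (mod 5).

Converse. This fails: take s = 3. Then 3³ = 27 ≡ 2 (mod 5), yet 3 ≡ 3 (mod 35), not 23.

(⇒) holds; (⇐) fails.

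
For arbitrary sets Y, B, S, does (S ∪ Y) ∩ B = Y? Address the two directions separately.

Both inclusions fail.

(⟹) This inclusion fails. Take Y = ∅, B = {1}, S = {1}; then 1 ∈ (S ∪ Y) ∩ B but 1 ∉ Y.

(⟸) This inclusion fails. Take Y = {1}, B = ∅, S = ∅; then 1 ∈ Y but 1 ∉ (S ∪ Y) ∩ B.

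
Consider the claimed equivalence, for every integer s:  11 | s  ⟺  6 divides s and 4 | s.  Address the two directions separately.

Forward direction. This fails: take s = 11. Certainly 11 ∣ 11, but 6 ∤ 11.

Converse. This fails: take s = 12. Both 6 ∣ 12 and 4 ∣ 12, yet 12 is not a multiple of 11 (since 12 = 1·11 + 1), so 11 ∤ 12.

Neither implication holds.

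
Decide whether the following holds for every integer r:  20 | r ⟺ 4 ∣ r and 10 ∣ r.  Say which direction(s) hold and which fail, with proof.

Both implications hold.

(⟸) Suppose 4 ∣ r and 10 ∣ r. Any common multiple of 4 and 10 is a multiple of their lcm; here lcm(4, 10) = 4·10/gcd(4, 10) = 40/2 = 20, so 20 ∣ r.

(⟹) If 20 ∣ r, write r = 20q. Since 20 = 5·4, r = 4·(5q), so 4 ∣ r; and since 20 = 2·10, r = 10·(2q), so 10 ∣ r.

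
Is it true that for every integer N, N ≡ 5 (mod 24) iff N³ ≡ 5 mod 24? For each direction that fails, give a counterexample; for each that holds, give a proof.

Converse. Suppose N³ ≡ 5 (mod 24). The only residue r in {0, …, 23} with r³ ≡ 5 (mod 24) is r = 5, so N ≡ 5 (mod 24).

Forward direction. Suppose N ≡ 5 (mod 24). Write N = 24j + 5. Then (24j + 5)³ = 13824j³ + 8640j² + 1800j + 125 = 24(576j³ + 360j² + 75j + 5) + 5, so N³ ≡ 5 (mod 24).

The biconditional holds.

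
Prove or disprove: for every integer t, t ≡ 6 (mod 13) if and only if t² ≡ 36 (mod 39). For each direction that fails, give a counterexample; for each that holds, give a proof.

Neither direction holds.

Forward direction. This fails: take t = 19. Then 19 ≡ 6 (mod 13), but 19² = 361 ≡ 10 (mod 39), not 36.

Converse. This fails: take t = 33. Then 33² = 1089 ≡ 36 (mod 39), yet 33 ≡ 7 (mod 13), not 6.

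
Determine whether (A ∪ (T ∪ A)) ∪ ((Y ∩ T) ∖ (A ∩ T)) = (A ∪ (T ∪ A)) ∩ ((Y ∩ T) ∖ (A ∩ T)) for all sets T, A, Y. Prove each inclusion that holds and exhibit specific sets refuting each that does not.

(⊆) fails; (⊇) holds.

(⊆) This inclusion fails. Take T = {1}, A = ∅, Y = ∅; then 1 ∈ (A ∪ (T ∪ A)) ∪ ((Y ∩ T) ∖ (A ∩ T)) but 1 ∉ (A ∪ (T ∪ A)) ∩ ((Y ∩ T) ∖ (A ∩ T)).

(⊇) Let x ∈ (A ∪ (T ∪ A)) ∩ ((Y ∩ T) ∖ (A ∩ T)). Then x ∈ T ∩ Y and x ∉ A, from which x ∈ (A ∪ (T ∪ A)) ∪ ((Y ∩ T) ∖ (A ∩ T)).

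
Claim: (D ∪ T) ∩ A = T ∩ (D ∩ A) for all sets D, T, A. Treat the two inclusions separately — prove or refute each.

(⊆) fails; (⊇) holds.

Forward inclusion. This inclusion fails. Take D = {1}, T = ∅, A = {1}; then 1 ∈ (D ∪ T) ∩ A but 1 ∉ T ∩ (D ∩ A).

Reverse inclusion. Let x ∈ T ∩ (D ∩ A). Then x ∈ D ∩ T ∩ A, from which x ∈ (D ∪ T) ∩ A.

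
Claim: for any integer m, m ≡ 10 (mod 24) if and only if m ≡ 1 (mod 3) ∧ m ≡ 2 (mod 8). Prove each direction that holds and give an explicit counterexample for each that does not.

Both implications hold.

(⟸) If m ≡ 1 (mod 3) and m ≡ 2 (mod 8), then by the Chinese remainder theorem m ≡ 10 (mod 24). This is exactly m ≡ 10 (mod 24).

(⟹) Suppose m ≡ 10 (mod 24); write m = 24j + 10. Since 3 ∣ 24, reducing mod 3 gives m ≡ 10 ≡ 1 (mod 3); since 8 ∣ 24, reducing mod 8 gives m ≡ 10 ≡ 2 (mod 8).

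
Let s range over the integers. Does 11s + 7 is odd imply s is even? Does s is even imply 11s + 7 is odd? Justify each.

(←) Suppose s is even; write s = 2j. Then 11s + 7 = 11·(2j) + 7 = 2·11j + 7, which is odd.

(→) Suppose 11s + 7 is odd. Since 11 is odd, 11s and s have the same parity, so 11s + 7 ≡ s + 7 (mod 2). As 7 is odd, 11s + 7 is odd exactly when s is even. Thus s is even.

Both directions hold.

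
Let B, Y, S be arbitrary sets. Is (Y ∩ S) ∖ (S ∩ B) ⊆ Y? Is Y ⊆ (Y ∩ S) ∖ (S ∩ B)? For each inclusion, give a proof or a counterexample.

Forward inclusion. Let x ∈ (Y ∩ S) ∖ (S ∩ B). Then x ∈ Y ∩ S and x ∉ B, from which x ∈ Y.

Reverse inclusion. This inclusion fails. Take B = ∅, Y = {1}, S = ∅; then 1 ∈ Y but 1 ∉ (Y ∩ S) ∖ (S ∩ B).

The sets are not equal: only the forward inclusion holds.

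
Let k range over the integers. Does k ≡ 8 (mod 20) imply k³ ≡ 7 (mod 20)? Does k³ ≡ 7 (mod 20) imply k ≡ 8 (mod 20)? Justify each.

Neither implication holds.

(→) This fails: take k = 8. Then 8 ≡ 8 (mod 20), but 8³ = 512 ≡ 12 (mod 20), not 7.

(←) This fails: take k = 3. Then 3³ = 27 ≡ 7 (mod 20), yet 3 ≡ 3 (mod 20), not 8.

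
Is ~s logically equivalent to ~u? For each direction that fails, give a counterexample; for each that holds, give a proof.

(⟹) This fails. Under s = F, u = T, the left side is true but the right side is false.

(⟸) This fails. Under s = T, u = F, the left side is false but the right side is true.

Both directions fail.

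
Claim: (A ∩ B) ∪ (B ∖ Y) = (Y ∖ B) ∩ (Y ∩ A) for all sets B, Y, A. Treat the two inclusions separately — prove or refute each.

(⊆) This inclusion fails. Take B = {1}, Y = ∅, A = ∅; then 1 ∈ (A ∩ B) ∪ (B ∖ Y) but 1 ∉ (Y ∖ B) ∩ (Y ∩ A).

(⊇) This inclusion fails. Take B = ∅, Y = {1}, A = {1}; then 1 ∈ (Y ∖ B) ∩ (Y ∩ A) but 1 ∉ (A ∩ B) ∪ (B ∖ Y).

Both inclusions fail.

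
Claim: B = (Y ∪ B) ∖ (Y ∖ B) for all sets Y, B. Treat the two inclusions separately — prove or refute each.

(⊆) Let x ∈ B. Then either x ∈ B and x ∉ Y; or x ∈ Y ∩ B. In each case x ∈ (Y ∪ B) ∖ (Y ∖ B), so B ⊆ (Y ∪ B) ∖ (Y ∖ B).

(⊇) Let x ∈ (Y ∪ B) ∖ (Y ∖ B). Then either x ∈ B and x ∉ Y; or x ∈ Y ∩ B. In each case x ∈ B, so (Y ∪ B) ∖ (Y ∖ B) ⊆ B.

Both inclusions hold; the sets are equal.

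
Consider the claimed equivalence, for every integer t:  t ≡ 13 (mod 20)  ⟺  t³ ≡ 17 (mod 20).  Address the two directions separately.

(⟹) Suppose t ≡ 13 (mod 20). Write t = 20j + 13. Then (20j + 13)³ = 8000j³ + 15600j² + 10140j + 2197 = 20(400j³ + 780j² + 507j + 109) + 17, so t³ ≡ 17 (mod 20).

(⟸) Conversely, suppose t³ ≡ 17 (mod 20). The only residue r in {0, …, 19} with r³ ≡ 17 (mod 20) is r = 13, so t ≡ 13 (mod 20).

Equivalent; both directions hold.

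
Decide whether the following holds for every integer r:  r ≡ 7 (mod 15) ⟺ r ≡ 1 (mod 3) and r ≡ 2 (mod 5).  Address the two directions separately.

(→) Suppose r ≡ 7 (mod 15); write r = 15j + 7. Since 3 ∣ 15, reducing mod 3 gives r ≡ 7 ≡ 1 (mod 3); since 5 ∣ 15, reducing mod 5 gives r ≡ 7 ≡ 2 (mod 5).

(←) Conversely, if r ≡ 1 (mod 3) and r ≡ 2 (mod 5), then by the Chinese remainder theorem r ≡ 7 (mod 15). This is exactly r ≡ 7 (mod 15).

Equivalent; both directions hold.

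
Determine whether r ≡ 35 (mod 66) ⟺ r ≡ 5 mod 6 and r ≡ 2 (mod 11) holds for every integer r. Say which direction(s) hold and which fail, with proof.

(⟹) Suppose r ≡ 35 (mod 66); write r = 66j + 35. Since 6 ∣ 66, reducing mod 6 gives r ≡ 35 ≡ 5 (mod 6); since 11 ∣ 66, reducing mod 11 gives r ≡ 35 ≡ 2 (mod 11).

(⟸) Conversely, if r ≡ 5 (mod 6) and r ≡ 2 (mod 11), then by the Chinese remainder theorem r ≡ 35 (mod 66). This is exactly r ≡ 35 (mod 66).

The biconditional holds.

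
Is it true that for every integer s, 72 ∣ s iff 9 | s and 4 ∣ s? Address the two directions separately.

Only the forward direction holds.

(→) If 72 ∣ s, write s = 72q. Since 72 = 8·9, s = 9·(8q), so 9 ∣ s; and since 72 = 18·4, s = 4·(18q), so 4 ∣ s.

(←) This fails: take s = 36. Both 9 ∣ 36 and 4 ∣ 36, yet 36 is not a multiple of 72 (since 36 = 0·72 + 36), so 72 ∤ 36.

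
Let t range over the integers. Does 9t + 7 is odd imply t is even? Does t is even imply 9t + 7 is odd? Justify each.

Both directions hold; the statement is true.

(⇐) Suppose t is even; write t = 2j. Then 9t + 7 = 9·(2j) + 7 = 2·9j + 7, which is odd.

(⇒) Suppose 9t + 7 is odd. Since 9 is odd, 9t and t have the same parity, so 9t + 7 ≡ t + 7 (mod 2). As 7 is odd, 9t + 7 is odd exactly when t is even. Thus t is even.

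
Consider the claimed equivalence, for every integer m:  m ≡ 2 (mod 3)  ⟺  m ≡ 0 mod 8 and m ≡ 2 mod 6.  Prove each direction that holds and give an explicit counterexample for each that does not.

Not equivalent: only (⇐) holds.

(→) This fails: m = 2 gives 2 ≡ 2 (mod 3) but 2 ≡ 2 (mod 8), so the conjunction on the right does not hold.

(←) Conversely, if m ≡ 0 (mod 8) and m ≡ 2 (mod 6), then by the Chinese remainder theorem m ≡ 8 (mod 24). Since 8 ≡ 2 (mod 3) and 3 ∣ 24, we get m ≡ 2 (mod 3).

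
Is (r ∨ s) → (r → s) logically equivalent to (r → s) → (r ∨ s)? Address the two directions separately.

(⇒) fails and (⇐) fails.

Forward direction. This fails. Under s = F, r = F, the left side is true but the right side is false.

Converse. This fails. Under s = F, r = T, the left side is false but the right side is true.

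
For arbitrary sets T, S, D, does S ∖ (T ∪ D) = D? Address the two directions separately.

(⊆) fails and (⊇) fails.

Forward inclusion. This inclusion fails. Take T = ∅, S = {1}, D = ∅; then 1 ∈ S ∖ (T ∪ D) but 1 ∉ D.

Reverse inclusion. This inclusion fails. Take T = ∅, S = ∅, D = {1}; then 1 ∈ D but 1 ∉ S ∖ (T ∪ D).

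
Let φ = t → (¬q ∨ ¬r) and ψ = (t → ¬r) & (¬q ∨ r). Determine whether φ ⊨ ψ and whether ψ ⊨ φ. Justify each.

(→) This fails. Under r = T, t = T, q = F, the left side is true but the right side is false.

(←) Assume the antecedent. If r is true, the antecedent forces (r = T, t = F, q = F) or (r = T, t = F, q = T), and t → (¬q ∨ ¬r) holds there. If r is false, t → (¬q ∨ ¬r) reduces to true regardless of the other variables. Either way t → (¬q ∨ ¬r) holds.

Not equivalent: only (⇐) holds.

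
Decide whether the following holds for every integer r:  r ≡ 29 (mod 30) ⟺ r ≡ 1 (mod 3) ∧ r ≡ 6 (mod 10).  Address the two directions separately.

Neither direction holds.

(⟹) This fails: r = 29 gives 29 ≡ 29 (mod 30) but 29 ≡ 2 (mod 3), so the conjunction on the right does not hold.

(⟸) This fails: r = 16 satisfies both congruences on the right (16 ≡ 1 mod 3 and 16 ≡ 6 mod 10) yet 16 ≡ 16 (mod 30), not 29.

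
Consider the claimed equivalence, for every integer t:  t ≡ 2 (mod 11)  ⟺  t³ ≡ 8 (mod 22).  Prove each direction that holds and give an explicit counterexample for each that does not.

[⇒] This fails: take t = 13. Then 13 ≡ 2 (mod 11), but 13³ = 2197 ≡ 19 (mod 22), not 8.

[⇐] Conversely, the residues r modulo 22 with r³ ≡ 8 (mod 22) are exactly {2}, and each is ≡ 2 (mod 11).

Only the reverse direction holds.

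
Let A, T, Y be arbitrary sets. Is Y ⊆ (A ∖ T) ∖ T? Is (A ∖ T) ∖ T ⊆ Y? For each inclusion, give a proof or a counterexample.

Neither inclusion holds.

(⟹) This inclusion fails. Take A = ∅, T = ∅, Y = {1}; then 1 ∈ Y but 1 ∉ (A ∖ T) ∖ T.

(⟸) This inclusion fails. Take A = {1}, T = ∅, Y = ∅; then 1 ∈ (A ∖ T) ∖ T but 1 ∉ Y.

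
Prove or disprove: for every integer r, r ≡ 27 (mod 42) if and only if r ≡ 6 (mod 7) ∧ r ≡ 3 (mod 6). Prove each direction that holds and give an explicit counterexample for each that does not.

[⇒] Suppose r ≡ 27 (mod 42); write r = 42j + 27. Since 7 ∣ 42, reducing mod 7 gives r ≡ 27 ≡ 6 (mod 7); since 6 ∣ 42, reducing mod 6 gives r ≡ 27 ≡ 3 (mod 6).

[⇐] Conversely, if r ≡ 6 (mod 7) and r ≡ 3 (mod 6), then by the Chinese remainder theorem r ≡ 27 (mod 42). This is exactly r ≡ 27 (mod 42).

Equivalent; both directions hold.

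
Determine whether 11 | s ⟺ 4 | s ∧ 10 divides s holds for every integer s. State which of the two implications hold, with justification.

[⇒] This fails: take s = 11. Certainly 11 ∣ 11, but 4 ∤ 11.

[⇐] This fails: take s = 20. Both 4 ∣ 20 and 10 ∣ 20, yet 20 is not a multiple of 11 (since 20 = 1·11 + 9), so 11 ∤ 20.

Neither implication holds.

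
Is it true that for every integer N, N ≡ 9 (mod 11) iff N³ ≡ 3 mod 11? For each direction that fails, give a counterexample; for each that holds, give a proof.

Equivalent; both directions hold.

Forward direction. Suppose N ≡ 9 (mod 11). Write N = 11j + 9. Then (11j + 9)³ = 1331j³ + 3267j² + 2673j + 729 = 11(121j³ + 297j² + 243j + 66) + 3, so N³ ≡ 3 (mod 11).

Converse. For the converse, argue contrapositively. If N ≢ 9 (mod 11), then N is congruent to one of 0, 1, 2, 3, 4, 5, 6, 7, 8, 10 modulo 11, and these give N³ ≡ 0, 1, 8, 5, 9, 4, 7, 2, 6, 10 respectively — never 3.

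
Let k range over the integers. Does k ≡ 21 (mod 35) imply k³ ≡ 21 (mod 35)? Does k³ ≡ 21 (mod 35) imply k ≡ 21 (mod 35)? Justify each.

Forward direction. Suppose k ≡ 21 (mod 35). Write k = 35j + 21. Then (35j + 21)³ = 42875j³ + 77175j² + 46305j + 9261 = 35(1225j³ + 2205j² + 1323j + 264) + 21, so k³ ≡ 21 (mod 35).

Converse. Suppose k³ ≡ 21 (mod 35). The only residue r in {0, …, 34} with r³ ≡ 21 (mod 35) is r = 21, so k ≡ 21 (mod 35).

The biconditional holds.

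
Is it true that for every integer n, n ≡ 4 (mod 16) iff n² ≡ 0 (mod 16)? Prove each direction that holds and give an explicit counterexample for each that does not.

Forward direction. Suppose n ≡ 4 (mod 16). Write n = 16j + 4. Then (16j + 4)² = 256j² + 128j + 16 = 16(16j² + 8j + 1) + 0, so n² ≡ 0 (mod 16).

Converse. This fails: take n = 0. Then 0² = 0 ≡ 0 (mod 16), yet 0 ≡ 0 (mod 16), not 4.

Only the forward implication holds.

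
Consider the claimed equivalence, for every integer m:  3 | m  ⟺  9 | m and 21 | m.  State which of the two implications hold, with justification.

[⇒] This fails: take m = 3. Certainly 3 ∣ 3, but 9 ∤ 3.

[⇐] Suppose 9 ∣ m and 21 ∣ m. Any common multiple of 9 and 21 is a multiple of their lcm; here lcm(9, 21) = 9·21/gcd(9, 21) = 189/3 = 63, so 63 ∣ m. Since 3 ∣ 63, it follows that 3 ∣ m.

(⇒) fails; (⇐) holds.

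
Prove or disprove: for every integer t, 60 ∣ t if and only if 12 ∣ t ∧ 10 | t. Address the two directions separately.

(⇒) If 60 ∣ t, write t = 60q. Since 60 = 5·12, t = 12·(5q), so 12 ∣ t; and since 60 = 6·10, t = 10·(6q), so 10 ∣ t.

(⇐) Suppose 12 ∣ t and 10 ∣ t. Any common multiple of 12 and 10 is a multiple of their lcm; here lcm(12, 10) = 12·10/gcd(12, 10) = 120/2 = 60, so 60 ∣ t.

The biconditional holds.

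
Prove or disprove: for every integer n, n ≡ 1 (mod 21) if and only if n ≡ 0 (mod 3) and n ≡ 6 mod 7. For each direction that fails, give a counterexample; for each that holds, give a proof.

Neither direction holds.

(→) This fails: n = 1 gives 1 ≡ 1 (mod 21) but 1 ≡ 1 (mod 3), so the conjunction on the right does not hold.

(←) This fails: n = 6 satisfies both congruences on the right (6 ≡ 0 mod 3 and 6 ≡ 6 mod 7) yet 6 ≡ 6 (mod 21), not 1.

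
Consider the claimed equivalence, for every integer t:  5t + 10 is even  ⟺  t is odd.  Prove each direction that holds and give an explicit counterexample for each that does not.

(⇒) This fails: t = 6 gives 5t + 10 = 40, which is even, but 6 is even, not odd.

(⇐) This also fails: t = 3 is odd, but 5t + 10 = 25 is odd, not even.

Neither direction holds.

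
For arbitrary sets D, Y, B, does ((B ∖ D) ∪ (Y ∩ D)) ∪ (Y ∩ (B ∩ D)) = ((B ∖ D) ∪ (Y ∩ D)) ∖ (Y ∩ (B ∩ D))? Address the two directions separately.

The sets are not equal: only the reverse inclusion holds.

Forward inclusion. This inclusion fails. Take D = {1}, Y = {1}, B = {1}; then 1 ∈ ((B ∖ D) ∪ (Y ∩ D)) ∪ (Y ∩ (B ∩ D)) but 1 ∉ ((B ∖ D) ∪ (Y ∩ D)) ∖ (Y ∩ (B ∩ D)).

Reverse inclusion. Let x ∈ ((B ∖ D) ∪ (Y ∩ D)) ∖ (Y ∩ (B ∩ D)). Then either x ∈ D ∩ Y and x ∉ B; or x ∈ B and x ∉ D, Y; or x ∈ Y ∩ B and x ∉ D. In each case x ∈ ((B ∖ D) ∪ (Y ∩ D)) ∪ (Y ∩ (B ∩ D)), so ((B ∖ D) ∪ (Y ∩ D)) ∖ (Y ∩ (B ∩ D)) ⊆ ((B ∖ D) ∪ (Y ∩ D)) ∪ (Y ∩ (B ∩ D)).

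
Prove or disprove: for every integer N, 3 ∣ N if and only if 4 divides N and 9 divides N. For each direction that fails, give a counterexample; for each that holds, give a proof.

The forward direction fails; the converse holds.

(⟹) This fails: take N = 3. Certainly 3 ∣ 3, but 4 ∤ 3.

(⟸) Suppose 4 ∣ N and 9 ∣ N. Any common multiple of 4 and 9 is a multiple of their lcm; here gcd(4, 9) = 1, so lcm(4, 9) = 4·9 = 36, so 36 ∣ N. Since 3 ∣ 36, it follows that 3 ∣ N.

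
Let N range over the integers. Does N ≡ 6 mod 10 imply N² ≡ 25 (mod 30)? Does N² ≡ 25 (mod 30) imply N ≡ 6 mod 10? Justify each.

(⇒) fails and (⇐) fails.

(→) This fails: take N = 6. Then 6 ≡ 6 (mod 10), but 6² = 36 ≡ 6 (mod 30), not 25.

(←) This fails: take N = 5. Then 5² = 25 ≡ 25 (mod 30), yet 5 ≡ 5 (mod 10), not 6.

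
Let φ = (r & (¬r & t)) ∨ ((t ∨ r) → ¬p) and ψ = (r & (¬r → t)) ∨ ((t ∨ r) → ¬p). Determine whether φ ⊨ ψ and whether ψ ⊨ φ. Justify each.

(⟹) Assume the antecedent. If t is true, the antecedent forces (t = T, p = F, r = F) or (t = T, p = F, r = T), and the consequent holds there. If t is false, the consequent reduces to true regardless of the other variables. Either way the consequent holds.

(⟸) This fails. Under t = F, p = T, r = T, the left side is false but the right side is true.

Not equivalent: only (⇒) holds.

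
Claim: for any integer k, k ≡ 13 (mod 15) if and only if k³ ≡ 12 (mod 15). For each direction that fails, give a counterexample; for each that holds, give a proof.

(→) This fails: take k = 13. Then 13 ≡ 13 (mod 15), but 13³ = 2197 ≡ 7 (mod 15), not 12.

(←) This fails: take k = 3. Then 3³ = 27 ≡ 12 (mod 15), yet 3 ≡ 3 (mod 15), not 13.

Both directions fail.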